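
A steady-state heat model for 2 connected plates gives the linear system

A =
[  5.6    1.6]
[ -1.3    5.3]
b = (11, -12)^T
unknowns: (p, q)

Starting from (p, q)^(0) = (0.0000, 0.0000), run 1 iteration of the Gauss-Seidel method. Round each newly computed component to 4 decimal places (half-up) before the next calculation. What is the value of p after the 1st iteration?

Iteration 1:
  p = (11 - (1.6)·0.0000) / (5.6) = 1.9643
  q = (-12 - (-1.3)·1.9643) / (5.3) = -1.7823

1.9643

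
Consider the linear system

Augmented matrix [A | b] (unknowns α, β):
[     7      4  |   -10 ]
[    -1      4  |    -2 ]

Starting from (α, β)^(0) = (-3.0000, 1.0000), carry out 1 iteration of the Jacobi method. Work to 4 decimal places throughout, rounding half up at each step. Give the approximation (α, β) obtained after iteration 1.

Iteration 1:
  α = (-10 - (4)·1.0000) / (7) = -2.0000
  β = (-2 - (-1)·-3.0000) / (4) = -1.2500

(-2.0000, -1.2500)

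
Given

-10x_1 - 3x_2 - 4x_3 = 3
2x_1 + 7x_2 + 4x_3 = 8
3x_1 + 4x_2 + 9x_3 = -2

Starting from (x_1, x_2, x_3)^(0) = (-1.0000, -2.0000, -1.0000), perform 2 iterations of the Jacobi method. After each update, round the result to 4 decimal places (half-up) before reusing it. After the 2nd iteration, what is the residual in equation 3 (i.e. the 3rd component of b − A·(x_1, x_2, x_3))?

12.5140

Iteration 1:
  x_1 = (3 - (-3)·-2.0000 - (-4)·-1.0000) / (-10) = 0.7000
  x_2 = (8 - (2)·-1.0000 - (4)·-1.0000) / (7) = 2.0000
  x_3 = (-2 - (3)·-1.0000 - (4)·-2.0000) / (9) = 1.0000
Iteration 2:
  x_1 = (3 - (-3)·2.0000 - (-4)·1.0000) / (-10) = -1.3000
  x_2 = (8 - (2)·0.7000 - (4)·1.0000) / (7) = 0.3714
  x_3 = (-2 - (3)·0.7000 - (4)·2.0000) / (9) = -1.3444
Residual b − A·x = (-14.2634, 13.3778, 12.5140)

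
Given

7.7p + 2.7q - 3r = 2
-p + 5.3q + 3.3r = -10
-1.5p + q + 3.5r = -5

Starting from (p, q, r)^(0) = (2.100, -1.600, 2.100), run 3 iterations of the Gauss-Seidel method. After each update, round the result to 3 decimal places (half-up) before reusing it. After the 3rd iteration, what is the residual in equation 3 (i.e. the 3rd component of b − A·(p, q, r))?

Iteration 1:
  p = (2 - (2.7)·-1.600 - (-3)·2.100) / (7.7) = 1.639
  q = (-10 - (-1)·1.639 - (3.3)·2.100) / (5.3) = -2.885
  r = (-5 - (-1.5)·1.639 - (1)·-2.885) / (3.5) = 0.098
Iteration 2:
  p = (2 - (2.7)·-2.885 - (-3)·0.098) / (7.7) = 1.310
  q = (-10 - (-1)·1.310 - (3.3)·0.098) / (5.3) = -1.701
  r = (-5 - (-1.5)·1.310 - (1)·-1.701) / (3.5) = -0.381
Iteration 3:
  p = (2 - (2.7)·-1.701 - (-3)·-0.381) / (7.7) = 0.708
  q = (-10 - (-1)·0.708 - (3.3)·-0.381) / (5.3) = -1.516
  r = (-5 - (-1.5)·0.708 - (1)·-1.516) / (3.5) = -0.692
Residual b − A·x = (-1.434, 1.026, 0.000)

0.000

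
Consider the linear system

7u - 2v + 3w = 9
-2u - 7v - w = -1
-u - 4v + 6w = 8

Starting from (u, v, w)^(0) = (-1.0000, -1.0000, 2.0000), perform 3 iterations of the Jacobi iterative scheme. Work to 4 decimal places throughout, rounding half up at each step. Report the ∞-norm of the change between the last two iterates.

Iteration 1:
  u = (9 - (-2)·-1.0000 - (3)·2.0000) / (7) = 0.1429
  v = (-1 - (-2)·-1.0000 - (-1)·2.0000) / (-7) = 0.1429
  w = (8 - (-1)·-1.0000 - (-4)·-1.0000) / (6) = 0.5000
Iteration 2:
  u = (9 - (-2)·0.1429 - (3)·0.5000) / (7) = 1.1123
  v = (-1 - (-2)·0.1429 - (-1)·0.5000) / (-7) = 0.0306
  w = (8 - (-1)·0.1429 - (-4)·0.1429) / (6) = 1.4524
Iteration 3:
  u = (9 - (-2)·0.0306 - (3)·1.4524) / (7) = 0.6720
  v = (-1 - (-2)·1.1123 - (-1)·1.4524) / (-7) = -0.3824
  w = (8 - (-1)·1.1123 - (-4)·0.0306) / (6) = 1.5391
Change: (-0.4403, -0.4130, 0.0867) → max |·| = 0.4403

0.4403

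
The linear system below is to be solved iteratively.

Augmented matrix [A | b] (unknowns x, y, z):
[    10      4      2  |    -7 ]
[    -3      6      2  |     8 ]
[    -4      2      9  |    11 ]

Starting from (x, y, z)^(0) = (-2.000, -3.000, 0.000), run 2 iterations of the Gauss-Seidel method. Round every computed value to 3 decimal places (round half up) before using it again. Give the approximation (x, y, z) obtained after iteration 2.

Iteration 1:
  x = (-7 - (4)·-3.000 - (2)·0.000) / (10) = 0.500
  y = (8 - (-3)·0.500 - (2)·0.000) / (6) = 1.583
  z = (11 - (-4)·0.500 - (2)·1.583) / (9) = 1.093
Iteration 2:
  x = (-7 - (4)·1.583 - (2)·1.093) / (10) = -1.552
  y = (8 - (-3)·-1.552 - (2)·1.093) / (6) = 0.193
  z = (11 - (-4)·-1.552 - (2)·0.193) / (9) = 0.490

(-1.552, 0.193, 0.490)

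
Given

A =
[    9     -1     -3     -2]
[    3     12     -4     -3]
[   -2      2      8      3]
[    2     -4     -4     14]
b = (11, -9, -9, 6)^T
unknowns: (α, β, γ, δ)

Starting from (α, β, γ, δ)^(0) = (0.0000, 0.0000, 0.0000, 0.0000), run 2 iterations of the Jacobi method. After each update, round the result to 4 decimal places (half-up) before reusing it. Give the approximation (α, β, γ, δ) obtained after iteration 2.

Iteration 1:
  α = (11 - (-1)·0.0000 - (-3)·0.0000 - (-2)·0.0000) / (9) = 1.2222
  β = (-9 - (3)·0.0000 - (-4)·0.0000 - (-3)·0.0000) / (12) = -0.7500
  γ = (-9 - (-2)·0.0000 - (2)·0.0000 - (3)·0.0000) / (8) = -1.1250
  δ = (6 - (2)·0.0000 - (-4)·0.0000 - (-4)·0.0000) / (14) = 0.4286
Iteration 2:
  α = (11 - (-1)·-0.7500 - (-3)·-1.1250 - (-2)·0.4286) / (9) = 0.8591
  β = (-9 - (3)·1.2222 - (-4)·-1.1250 - (-3)·0.4286) / (12) = -1.3234
  γ = (-9 - (-2)·1.2222 - (2)·-0.7500 - (3)·0.4286) / (8) = -0.7927
  δ = (6 - (2)·1.2222 - (-4)·-0.7500 - (-4)·-1.1250) / (14) = -0.2817

(0.8591, -1.3234, -0.7927, -0.2817)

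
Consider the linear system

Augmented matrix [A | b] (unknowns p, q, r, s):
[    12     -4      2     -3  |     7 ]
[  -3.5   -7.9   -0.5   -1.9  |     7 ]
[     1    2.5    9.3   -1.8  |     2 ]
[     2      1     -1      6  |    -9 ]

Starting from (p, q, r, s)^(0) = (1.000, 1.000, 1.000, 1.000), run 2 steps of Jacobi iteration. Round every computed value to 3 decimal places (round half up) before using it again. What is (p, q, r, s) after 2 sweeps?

Iteration 1:
  p = (7 - (-4)·1.000 - (2)·1.000 - (-3)·1.000) / (12) = 1.000
  q = (7 - (-3.5)·1.000 - (-0.5)·1.000 - (-1.9)·1.000) / (-7.9) = -1.633
  r = (2 - (1)·1.000 - (2.5)·1.000 - (-1.8)·1.000) / (9.3) = 0.032
  s = (-9 - (2)·1.000 - (1)·1.000 - (-1)·1.000) / (6) = -1.833
Iteration 2:
  p = (7 - (-4)·-1.633 - (2)·0.032 - (-3)·-1.833) / (12) = -0.425
  q = (7 - (-3.5)·1.000 - (-0.5)·0.032 - (-1.9)·-1.833) / (-7.9) = -0.890
  r = (2 - (1)·1.000 - (2.5)·-1.633 - (-1.8)·-1.833) / (9.3) = 0.192
  s = (-9 - (2)·1.000 - (1)·-1.633 - (-1)·0.032) / (6) = -1.556

(-0.425, -0.890, 0.192, -1.556)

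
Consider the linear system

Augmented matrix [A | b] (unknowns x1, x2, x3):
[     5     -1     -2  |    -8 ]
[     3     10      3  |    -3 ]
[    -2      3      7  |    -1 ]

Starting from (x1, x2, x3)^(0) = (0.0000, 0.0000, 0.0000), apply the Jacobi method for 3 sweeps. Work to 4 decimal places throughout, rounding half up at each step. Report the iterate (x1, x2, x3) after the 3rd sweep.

(-1.7440, 0.3566, -0.7290)

Iteration 1:
  x1 = (-8 - (-1)·0.0000 - (-2)·0.0000) / (5) = -1.6000
  x2 = (-3 - (3)·0.0000 - (3)·0.0000) / (10) = -0.3000
  x3 = (-1 - (-2)·0.0000 - (3)·0.0000) / (7) = -0.1429
Iteration 2:
  x1 = (-8 - (-1)·-0.3000 - (-2)·-0.1429) / (5) = -1.7172
  x2 = (-3 - (3)·-1.6000 - (3)·-0.1429) / (10) = 0.2229
  x3 = (-1 - (-2)·-1.6000 - (3)·-0.3000) / (7) = -0.4714
Iteration 3:
  x1 = (-8 - (-1)·0.2229 - (-2)·-0.4714) / (5) = -1.7440
  x2 = (-3 - (3)·-1.7172 - (3)·-0.4714) / (10) = 0.3566
  x3 = (-1 - (-2)·-1.7172 - (3)·0.2229) / (7) = -0.7290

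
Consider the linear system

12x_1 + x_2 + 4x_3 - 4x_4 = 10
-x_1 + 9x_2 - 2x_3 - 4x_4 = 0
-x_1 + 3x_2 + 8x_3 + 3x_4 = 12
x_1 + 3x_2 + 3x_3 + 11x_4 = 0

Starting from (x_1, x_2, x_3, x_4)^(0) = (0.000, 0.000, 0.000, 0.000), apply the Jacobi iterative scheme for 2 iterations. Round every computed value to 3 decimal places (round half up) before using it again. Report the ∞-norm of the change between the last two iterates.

Iteration 1:
  x_1 = (10 - (1)·0.000 - (4)·0.000 - (-4)·0.000) / (12) = 0.833
  x_2 = (0 - (-1)·0.000 - (-2)·0.000 - (-4)·0.000) / (9) = 0.000
  x_3 = (12 - (-1)·0.000 - (3)·0.000 - (3)·0.000) / (8) = 1.500
  x_4 = (0 - (1)·0.000 - (3)·0.000 - (3)·0.000) / (11) = 0.000
Iteration 2:
  x_1 = (10 - (1)·0.000 - (4)·1.500 - (-4)·0.000) / (12) = 0.333
  x_2 = (0 - (-1)·0.833 - (-2)·1.500 - (-4)·0.000) / (9) = 0.426
  x_3 = (12 - (-1)·0.833 - (3)·0.000 - (3)·0.000) / (8) = 1.604
  x_4 = (0 - (1)·0.833 - (3)·0.000 - (3)·1.500) / (11) = -0.485
Change: (-0.500, 0.426, 0.104, -0.485) → max |·| = 0.500

0.500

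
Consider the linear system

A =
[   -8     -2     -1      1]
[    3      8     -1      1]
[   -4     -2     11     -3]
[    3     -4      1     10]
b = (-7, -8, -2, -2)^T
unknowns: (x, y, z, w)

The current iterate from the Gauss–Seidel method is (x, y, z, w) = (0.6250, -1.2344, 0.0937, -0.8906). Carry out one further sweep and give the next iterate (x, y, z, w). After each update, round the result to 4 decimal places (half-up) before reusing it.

One sweep:
  x = (-7 - (-2)·-1.2344 - (-1)·0.0937 - (1)·-0.8906) / (-8) = 1.0606
  y = (-8 - (3)·1.0606 - (-1)·0.0937 - (1)·-0.8906) / (8) = -1.2747
  z = (-2 - (-4)·1.0606 - (-2)·-1.2747 - (-3)·-0.8906) / (11) = -0.2708
  w = (-2 - (3)·1.0606 - (-4)·-1.2747 - (1)·-0.2708) / (10) = -1.0010

(1.0606, -1.2747, -0.2708, -1.0010)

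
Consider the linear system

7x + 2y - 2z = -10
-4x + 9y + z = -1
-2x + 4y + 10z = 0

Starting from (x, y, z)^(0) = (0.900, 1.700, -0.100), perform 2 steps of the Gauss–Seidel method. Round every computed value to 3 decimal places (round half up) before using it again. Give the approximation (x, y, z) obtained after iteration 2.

(-1.154, -0.624, 0.019)

Iteration 1:
  x = (-10 - (2)·1.700 - (-2)·-0.100) / (7) = -1.943
  y = (-1 - (-4)·-1.943 - (1)·-0.100) / (9) = -0.964
  z = (0 - (-2)·-1.943 - (4)·-0.964) / (10) = -0.003
Iteration 2:
  x = (-10 - (2)·-0.964 - (-2)·-0.003) / (7) = -1.154
  y = (-1 - (-4)·-1.154 - (1)·-0.003) / (9) = -0.624
  z = (0 - (-2)·-1.154 - (4)·-0.624) / (10) = 0.019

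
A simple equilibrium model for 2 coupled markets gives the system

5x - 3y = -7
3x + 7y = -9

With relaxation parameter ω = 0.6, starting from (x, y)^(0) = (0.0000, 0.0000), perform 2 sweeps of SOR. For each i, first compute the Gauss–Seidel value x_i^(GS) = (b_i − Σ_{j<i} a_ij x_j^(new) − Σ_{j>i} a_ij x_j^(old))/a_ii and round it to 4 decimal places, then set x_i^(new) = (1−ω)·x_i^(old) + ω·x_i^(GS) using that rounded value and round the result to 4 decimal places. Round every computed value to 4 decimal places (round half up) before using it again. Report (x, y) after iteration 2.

(-1.3759, -0.6398)

Iteration 1:
  x: GS value = (-7 - (-3)·0.0000) / (5) = -1.4000;  x ← (1−ω)·0.0000 + ω·-1.4000 = -0.8400
  y: GS value = (-9 - (3)·-0.8400) / (7) = -0.9257;  y ← (1−ω)·0.0000 + ω·-0.9257 = -0.5554
Iteration 2:
  x: GS value = (-7 - (-3)·-0.5554) / (5) = -1.7332;  x ← (1−ω)·-0.8400 + ω·-1.7332 = -1.3759
  y: GS value = (-9 - (3)·-1.3759) / (7) = -0.6960;  y ← (1−ω)·-0.5554 + ω·-0.6960 = -0.6398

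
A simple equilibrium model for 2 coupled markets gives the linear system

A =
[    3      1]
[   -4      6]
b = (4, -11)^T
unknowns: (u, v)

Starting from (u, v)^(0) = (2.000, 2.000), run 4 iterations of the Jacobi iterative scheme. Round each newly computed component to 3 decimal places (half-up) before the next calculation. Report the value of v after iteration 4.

Iteration 1:
  u = (4 - (1)·2.000) / (3) = 0.667
  v = (-11 - (-4)·2.000) / (6) = -0.500
Iteration 2:
  u = (4 - (1)·-0.500) / (3) = 1.500
  v = (-11 - (-4)·0.667) / (6) = -1.389
Iteration 3:
  u = (4 - (1)·-1.389) / (3) = 1.796
  v = (-11 - (-4)·1.500) / (6) = -0.833
Iteration 4:
  u = (4 - (1)·-0.833) / (3) = 1.611
  v = (-11 - (-4)·1.796) / (6) = -0.636

-0.636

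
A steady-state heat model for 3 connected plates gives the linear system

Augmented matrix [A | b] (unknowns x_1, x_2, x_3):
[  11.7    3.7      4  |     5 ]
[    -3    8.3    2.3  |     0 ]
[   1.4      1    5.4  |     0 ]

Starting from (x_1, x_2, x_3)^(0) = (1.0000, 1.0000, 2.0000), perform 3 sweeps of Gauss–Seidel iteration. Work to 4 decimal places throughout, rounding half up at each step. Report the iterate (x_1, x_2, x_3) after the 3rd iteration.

(0.4461, 0.2086, -0.1543)

Iteration 1:
  x_1 = (5 - (3.7)·1.0000 - (4)·2.0000) / (11.7) = -0.5726
  x_2 = (0 - (-3)·-0.5726 - (2.3)·2.0000) / (8.3) = -0.7612
  x_3 = (0 - (1.4)·-0.5726 - (1)·-0.7612) / (5.4) = 0.2894
Iteration 2:
  x_1 = (5 - (3.7)·-0.7612 - (4)·0.2894) / (11.7) = 0.5691
  x_2 = (0 - (-3)·0.5691 - (2.3)·0.2894) / (8.3) = 0.1255
  x_3 = (0 - (1.4)·0.5691 - (1)·0.1255) / (5.4) = -0.1708
Iteration 3:
  x_1 = (5 - (3.7)·0.1255 - (4)·-0.1708) / (11.7) = 0.4461
  x_2 = (0 - (-3)·0.4461 - (2.3)·-0.1708) / (8.3) = 0.2086
  x_3 = (0 - (1.4)·0.4461 - (1)·0.2086) / (5.4) = -0.1543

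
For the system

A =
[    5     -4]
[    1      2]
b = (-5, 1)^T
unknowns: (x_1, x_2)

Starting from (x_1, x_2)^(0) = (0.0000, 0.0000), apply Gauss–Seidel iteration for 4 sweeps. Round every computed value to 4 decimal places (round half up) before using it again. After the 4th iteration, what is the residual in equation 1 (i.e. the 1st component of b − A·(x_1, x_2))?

Iteration 1:
  x_1 = (-5 - (-4)·0.0000) / (5) = -1.0000
  x_2 = (1 - (1)·-1.0000) / (2) = 1.0000
Iteration 2:
  x_1 = (-5 - (-4)·1.0000) / (5) = -0.2000
  x_2 = (1 - (1)·-0.2000) / (2) = 0.6000
Iteration 3:
  x_1 = (-5 - (-4)·0.6000) / (5) = -0.5200
  x_2 = (1 - (1)·-0.5200) / (2) = 0.7600
Iteration 4:
  x_1 = (-5 - (-4)·0.7600) / (5) = -0.3920
  x_2 = (1 - (1)·-0.3920) / (2) = 0.6960
Residual b − A·x = (-0.2560, 0.0000)

-0.2560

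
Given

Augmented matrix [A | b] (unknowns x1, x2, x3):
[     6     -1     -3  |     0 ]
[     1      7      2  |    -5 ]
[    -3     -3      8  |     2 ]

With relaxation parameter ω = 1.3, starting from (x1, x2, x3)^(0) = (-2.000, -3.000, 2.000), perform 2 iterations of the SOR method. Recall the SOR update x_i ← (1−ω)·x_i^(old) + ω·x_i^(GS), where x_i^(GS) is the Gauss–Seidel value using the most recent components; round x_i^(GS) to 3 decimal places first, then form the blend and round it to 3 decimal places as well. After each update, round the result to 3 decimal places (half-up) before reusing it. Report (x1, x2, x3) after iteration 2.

(-0.692, -0.441, -0.181)

Iteration 1:
  x1: GS value = (0 - (-1)·-3.000 - (-3)·2.000) / (6) = 0.500;  x1 ← (1−ω)·-2.000 + ω·0.500 = 1.250
  x2: GS value = (-5 - (1)·1.250 - (2)·2.000) / (7) = -1.464;  x2 ← (1−ω)·-3.000 + ω·-1.464 = -1.003
  x3: GS value = (2 - (-3)·1.250 - (-3)·-1.003) / (8) = 0.343;  x3 ← (1−ω)·2.000 + ω·0.343 = -0.154
Iteration 2:
  x1: GS value = (0 - (-1)·-1.003 - (-3)·-0.154) / (6) = -0.244;  x1 ← (1−ω)·1.250 + ω·-0.244 = -0.692
  x2: GS value = (-5 - (1)·-0.692 - (2)·-0.154) / (7) = -0.571;  x2 ← (1−ω)·-1.003 + ω·-0.571 = -0.441
  x3: GS value = (2 - (-3)·-0.692 - (-3)·-0.441) / (8) = -0.175;  x3 ← (1−ω)·-0.154 + ω·-0.175 = -0.181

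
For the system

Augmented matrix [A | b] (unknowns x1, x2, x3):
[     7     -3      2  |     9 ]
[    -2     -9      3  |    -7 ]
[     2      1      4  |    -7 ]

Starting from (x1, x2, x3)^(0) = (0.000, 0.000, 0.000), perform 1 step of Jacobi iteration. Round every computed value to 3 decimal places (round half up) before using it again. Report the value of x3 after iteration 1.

-1.750

Iteration 1:
  x1 = (9 - (-3)·0.000 - (2)·0.000) / (7) = 1.286
  x2 = (-7 - (-2)·0.000 - (3)·0.000) / (-9) = 0.778
  x3 = (-7 - (2)·0.000 - (1)·0.000) / (4) = -1.750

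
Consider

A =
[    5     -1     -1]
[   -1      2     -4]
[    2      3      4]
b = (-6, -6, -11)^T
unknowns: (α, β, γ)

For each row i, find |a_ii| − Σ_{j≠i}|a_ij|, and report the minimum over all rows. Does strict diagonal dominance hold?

row 1: |5| − (1+1) = 3
row 2: |2| − (1+4) = -3
row 3: |4| − (2+3) = -1
minimum over rows = -3 → not strictly diagonally dominant

-3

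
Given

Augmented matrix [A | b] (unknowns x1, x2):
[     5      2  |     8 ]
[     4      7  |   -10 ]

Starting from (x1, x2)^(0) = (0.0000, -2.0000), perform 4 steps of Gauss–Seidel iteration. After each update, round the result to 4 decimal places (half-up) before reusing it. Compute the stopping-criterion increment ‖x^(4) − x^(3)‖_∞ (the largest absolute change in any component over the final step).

0.0167

Iteration 1:
  x1 = (8 - (2)·-2.0000) / (5) = 2.4000
  x2 = (-10 - (4)·2.4000) / (7) = -2.8000
Iteration 2:
  x1 = (8 - (2)·-2.8000) / (5) = 2.7200
  x2 = (-10 - (4)·2.7200) / (7) = -2.9829
Iteration 3:
  x1 = (8 - (2)·-2.9829) / (5) = 2.7932
  x2 = (-10 - (4)·2.7932) / (7) = -3.0247
Iteration 4:
  x1 = (8 - (2)·-3.0247) / (5) = 2.8099
  x2 = (-10 - (4)·2.8099) / (7) = -3.0342
Change: (0.0167, -0.0095) → max |·| = 0.0167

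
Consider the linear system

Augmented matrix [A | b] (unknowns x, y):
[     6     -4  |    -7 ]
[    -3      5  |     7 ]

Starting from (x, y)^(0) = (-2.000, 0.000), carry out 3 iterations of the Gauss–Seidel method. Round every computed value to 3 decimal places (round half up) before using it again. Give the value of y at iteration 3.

1.092

Iteration 1:
  x = (-7 - (-4)·0.000) / (6) = -1.167
  y = (7 - (-3)·-1.167) / (5) = 0.700
Iteration 2:
  x = (-7 - (-4)·0.700) / (6) = -0.700
  y = (7 - (-3)·-0.700) / (5) = 0.980
Iteration 3:
  x = (-7 - (-4)·0.980) / (6) = -0.513
  y = (7 - (-3)·-0.513) / (5) = 1.092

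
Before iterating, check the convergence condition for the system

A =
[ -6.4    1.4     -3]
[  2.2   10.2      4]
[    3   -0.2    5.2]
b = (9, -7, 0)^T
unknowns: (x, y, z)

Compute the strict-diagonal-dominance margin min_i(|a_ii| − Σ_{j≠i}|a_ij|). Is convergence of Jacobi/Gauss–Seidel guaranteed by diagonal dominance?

row 1: |-6.4| − (1.4+3) = 2
row 2: |10.2| − (2.2+4) = 4
row 3: |5.2| − (3+0.2) = 2
minimum over rows = 2 → strictly diagonally dominant (convergence guaranteed)

2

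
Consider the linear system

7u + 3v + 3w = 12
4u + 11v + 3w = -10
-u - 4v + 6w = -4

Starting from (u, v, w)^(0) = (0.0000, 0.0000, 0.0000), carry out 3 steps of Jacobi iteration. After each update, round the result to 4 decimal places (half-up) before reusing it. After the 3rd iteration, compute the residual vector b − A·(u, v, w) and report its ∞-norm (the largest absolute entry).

Iteration 1:
  u = (12 - (3)·0.0000 - (3)·0.0000) / (7) = 1.7143
  v = (-10 - (4)·0.0000 - (3)·0.0000) / (11) = -0.9091
  w = (-4 - (-1)·0.0000 - (-4)·0.0000) / (6) = -0.6667
Iteration 2:
  u = (12 - (3)·-0.9091 - (3)·-0.6667) / (7) = 2.3896
  v = (-10 - (4)·1.7143 - (3)·-0.6667) / (11) = -1.3506
  w = (-4 - (-1)·1.7143 - (-4)·-0.9091) / (6) = -0.9870
Iteration 3:
  u = (12 - (3)·-1.3506 - (3)·-0.9870) / (7) = 2.7161
  v = (-10 - (4)·2.3896 - (3)·-0.9870) / (11) = -1.5089
  w = (-4 - (-1)·2.3896 - (-4)·-1.3506) / (6) = -1.1688
Residual b − A·x = (1.0204, -0.7601, -0.3067); ∞-norm = 1.0204

1.0204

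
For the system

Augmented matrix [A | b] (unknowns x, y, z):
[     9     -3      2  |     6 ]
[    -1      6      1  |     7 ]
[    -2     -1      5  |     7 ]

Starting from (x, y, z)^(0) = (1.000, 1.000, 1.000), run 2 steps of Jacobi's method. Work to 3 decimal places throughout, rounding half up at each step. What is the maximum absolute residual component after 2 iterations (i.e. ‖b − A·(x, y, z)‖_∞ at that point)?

0.540

Iteration 1:
  x = (6 - (-3)·1.000 - (2)·1.000) / (9) = 0.778
  y = (7 - (-1)·1.000 - (1)·1.000) / (6) = 1.167
  z = (7 - (-2)·1.000 - (-1)·1.000) / (5) = 2.000
Iteration 2:
  x = (6 - (-3)·1.167 - (2)·2.000) / (9) = 0.611
  y = (7 - (-1)·0.778 - (1)·2.000) / (6) = 0.963
  z = (7 - (-2)·0.778 - (-1)·1.167) / (5) = 1.945
Residual b − A·x = (-0.500, -0.112, -0.540); ∞-norm = 0.540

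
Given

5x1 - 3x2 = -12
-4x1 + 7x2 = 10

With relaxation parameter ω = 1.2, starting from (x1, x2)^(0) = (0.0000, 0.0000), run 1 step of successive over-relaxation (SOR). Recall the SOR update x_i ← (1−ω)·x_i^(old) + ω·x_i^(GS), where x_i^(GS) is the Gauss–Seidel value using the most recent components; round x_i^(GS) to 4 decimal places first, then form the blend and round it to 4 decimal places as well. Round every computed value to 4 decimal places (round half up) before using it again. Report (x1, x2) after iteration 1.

Iteration 1:
  x1: GS value = (-12 - (-3)·0.0000) / (5) = -2.4000;  x1 ← (1−ω)·0.0000 + ω·-2.4000 = -2.8800
  x2: GS value = (10 - (-4)·-2.8800) / (7) = -0.2171;  x2 ← (1−ω)·0.0000 + ω·-0.2171 = -0.2605

(-2.8800, -0.2605)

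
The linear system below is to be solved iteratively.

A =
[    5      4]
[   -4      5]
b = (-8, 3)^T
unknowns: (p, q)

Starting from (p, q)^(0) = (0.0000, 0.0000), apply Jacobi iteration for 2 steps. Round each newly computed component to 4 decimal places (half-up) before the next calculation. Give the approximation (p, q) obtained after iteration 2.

Iteration 1:
  p = (-8 - (4)·0.0000) / (5) = -1.6000
  q = (3 - (-4)·0.0000) / (5) = 0.6000
Iteration 2:
  p = (-8 - (4)·0.6000) / (5) = -2.0800
  q = (3 - (-4)·-1.6000) / (5) = -0.6800

(-2.0800, -0.6800)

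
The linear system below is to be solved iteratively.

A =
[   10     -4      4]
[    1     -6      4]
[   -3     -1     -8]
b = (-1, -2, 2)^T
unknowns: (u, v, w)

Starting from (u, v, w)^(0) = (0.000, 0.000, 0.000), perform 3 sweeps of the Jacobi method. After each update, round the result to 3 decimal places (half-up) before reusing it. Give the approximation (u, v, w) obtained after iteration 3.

Iteration 1:
  u = (-1 - (-4)·0.000 - (4)·0.000) / (10) = -0.100
  v = (-2 - (1)·0.000 - (4)·0.000) / (-6) = 0.333
  w = (2 - (-3)·0.000 - (-1)·0.000) / (-8) = -0.250
Iteration 2:
  u = (-1 - (-4)·0.333 - (4)·-0.250) / (10) = 0.133
  v = (-2 - (1)·-0.100 - (4)·-0.250) / (-6) = 0.150
  w = (2 - (-3)·-0.100 - (-1)·0.333) / (-8) = -0.254
Iteration 3:
  u = (-1 - (-4)·0.150 - (4)·-0.254) / (10) = 0.062
  v = (-2 - (1)·0.133 - (4)·-0.254) / (-6) = 0.186
  w = (2 - (-3)·0.133 - (-1)·0.150) / (-8) = -0.319

(0.062, 0.186, -0.319)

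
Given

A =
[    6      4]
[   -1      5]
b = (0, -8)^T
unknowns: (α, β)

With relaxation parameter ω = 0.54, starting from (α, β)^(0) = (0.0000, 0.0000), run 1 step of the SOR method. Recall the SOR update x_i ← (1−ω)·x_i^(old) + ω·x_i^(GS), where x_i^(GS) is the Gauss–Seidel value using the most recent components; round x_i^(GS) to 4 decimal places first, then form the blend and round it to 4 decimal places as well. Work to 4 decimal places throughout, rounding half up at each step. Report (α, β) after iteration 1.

Iteration 1:
  α: GS value = (0 - (4)·0.0000) / (6) = 0.0000;  α ← (1−ω)·0.0000 + ω·0.0000 = 0.0000
  β: GS value = (-8 - (-1)·0.0000) / (5) = -1.6000;  β ← (1−ω)·0.0000 + ω·-1.6000 = -0.8640

(0.0000, -0.8640)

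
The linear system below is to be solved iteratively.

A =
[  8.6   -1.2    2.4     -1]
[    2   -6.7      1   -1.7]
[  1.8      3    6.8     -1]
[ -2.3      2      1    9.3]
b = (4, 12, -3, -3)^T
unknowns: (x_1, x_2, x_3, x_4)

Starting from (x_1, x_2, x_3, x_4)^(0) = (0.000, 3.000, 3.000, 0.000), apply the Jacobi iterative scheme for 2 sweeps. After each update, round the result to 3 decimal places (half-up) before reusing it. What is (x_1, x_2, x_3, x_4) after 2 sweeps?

Iteration 1:
  x_1 = (4 - (-1.2)·3.000 - (2.4)·3.000 - (-1)·0.000) / (8.6) = 0.047
  x_2 = (12 - (2)·0.000 - (1)·3.000 - (-1.7)·0.000) / (-6.7) = -1.343
  x_3 = (-3 - (1.8)·0.000 - (3)·3.000 - (-1)·0.000) / (6.8) = -1.765
  x_4 = (-3 - (-2.3)·0.000 - (2)·3.000 - (1)·3.000) / (9.3) = -1.290
Iteration 2:
  x_1 = (4 - (-1.2)·-1.343 - (2.4)·-1.765 - (-1)·-1.290) / (8.6) = 0.620
  x_2 = (12 - (2)·0.047 - (1)·-1.765 - (-1.7)·-1.290) / (-6.7) = -1.713
  x_3 = (-3 - (1.8)·0.047 - (3)·-1.343 - (-1)·-1.290) / (6.8) = -0.051
  x_4 = (-3 - (-2.3)·0.047 - (2)·-1.343 - (1)·-1.765) / (9.3) = 0.168

(0.620, -1.713, -0.051, 0.168)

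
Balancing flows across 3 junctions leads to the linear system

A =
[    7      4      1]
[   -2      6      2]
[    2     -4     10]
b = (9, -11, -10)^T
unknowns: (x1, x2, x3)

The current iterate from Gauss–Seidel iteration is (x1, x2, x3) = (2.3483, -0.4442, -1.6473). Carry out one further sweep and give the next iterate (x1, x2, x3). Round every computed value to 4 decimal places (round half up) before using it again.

One sweep:
  x1 = (9 - (4)·-0.4442 - (1)·-1.6473) / (7) = 1.7749
  x2 = (-11 - (-2)·1.7749 - (2)·-1.6473) / (6) = -0.6926
  x3 = (-10 - (2)·1.7749 - (-4)·-0.6926) / (10) = -1.6320

(1.7749, -0.6926, -1.6320)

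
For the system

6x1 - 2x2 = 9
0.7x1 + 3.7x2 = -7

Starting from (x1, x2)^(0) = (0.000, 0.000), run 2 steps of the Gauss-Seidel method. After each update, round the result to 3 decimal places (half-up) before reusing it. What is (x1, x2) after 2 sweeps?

Iteration 1:
  x1 = (9 - (-2)·0.000) / (6) = 1.500
  x2 = (-7 - (0.7)·1.500) / (3.7) = -2.176
Iteration 2:
  x1 = (9 - (-2)·-2.176) / (6) = 0.775
  x2 = (-7 - (0.7)·0.775) / (3.7) = -2.039

(0.775, -2.039)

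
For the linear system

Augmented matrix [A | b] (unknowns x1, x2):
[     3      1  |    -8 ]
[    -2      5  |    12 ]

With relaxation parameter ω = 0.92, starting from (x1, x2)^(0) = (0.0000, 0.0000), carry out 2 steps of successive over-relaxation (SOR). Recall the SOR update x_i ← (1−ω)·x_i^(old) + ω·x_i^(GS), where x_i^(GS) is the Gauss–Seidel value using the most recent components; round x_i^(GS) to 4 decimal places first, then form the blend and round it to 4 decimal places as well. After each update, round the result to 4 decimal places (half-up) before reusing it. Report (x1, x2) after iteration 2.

(-3.0498, 1.1901)

Iteration 1:
  x1: GS value = (-8 - (1)·0.0000) / (3) = -2.6667;  x1 ← (1−ω)·0.0000 + ω·-2.6667 = -2.4534
  x2: GS value = (12 - (-2)·-2.4534) / (5) = 1.4186;  x2 ← (1−ω)·0.0000 + ω·1.4186 = 1.3051
Iteration 2:
  x1: GS value = (-8 - (1)·1.3051) / (3) = -3.1017;  x1 ← (1−ω)·-2.4534 + ω·-3.1017 = -3.0498
  x2: GS value = (12 - (-2)·-3.0498) / (5) = 1.1801;  x2 ← (1−ω)·1.3051 + ω·1.1801 = 1.1901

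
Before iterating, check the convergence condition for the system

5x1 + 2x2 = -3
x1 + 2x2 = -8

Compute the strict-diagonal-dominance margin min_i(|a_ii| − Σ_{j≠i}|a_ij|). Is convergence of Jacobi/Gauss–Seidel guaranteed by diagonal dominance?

1

row 1: |5| − (2) = 3
row 2: |2| − (1) = 1
minimum over rows = 1 → strictly diagonally dominant (convergence guaranteed)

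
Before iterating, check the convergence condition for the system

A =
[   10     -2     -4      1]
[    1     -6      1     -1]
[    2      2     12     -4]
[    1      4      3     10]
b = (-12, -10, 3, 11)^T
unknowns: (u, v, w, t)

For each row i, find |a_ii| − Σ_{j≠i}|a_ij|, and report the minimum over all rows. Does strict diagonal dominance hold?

2

row 1: |10| − (2+4+1) = 3
row 2: |-6| − (1+1+1) = 3
row 3: |12| − (2+2+4) = 4
row 4: |10| − (1+4+3) = 2
minimum over rows = 2 → strictly diagonally dominant (convergence guaranteed)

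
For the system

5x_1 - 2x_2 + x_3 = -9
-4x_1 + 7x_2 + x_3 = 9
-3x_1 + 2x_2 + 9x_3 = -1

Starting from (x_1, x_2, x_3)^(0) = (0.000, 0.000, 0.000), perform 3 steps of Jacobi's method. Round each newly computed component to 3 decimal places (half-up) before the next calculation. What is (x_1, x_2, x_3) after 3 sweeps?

Iteration 1:
  x_1 = (-9 - (-2)·0.000 - (1)·0.000) / (5) = -1.800
  x_2 = (9 - (-4)·0.000 - (1)·0.000) / (7) = 1.286
  x_3 = (-1 - (-3)·0.000 - (2)·0.000) / (9) = -0.111
Iteration 2:
  x_1 = (-9 - (-2)·1.286 - (1)·-0.111) / (5) = -1.263
  x_2 = (9 - (-4)·-1.800 - (1)·-0.111) / (7) = 0.273
  x_3 = (-1 - (-3)·-1.800 - (2)·1.286) / (9) = -0.997
Iteration 3:
  x_1 = (-9 - (-2)·0.273 - (1)·-0.997) / (5) = -1.491
  x_2 = (9 - (-4)·-1.263 - (1)·-0.997) / (7) = 0.706
  x_3 = (-1 - (-3)·-1.263 - (2)·0.273) / (9) = -0.593

(-1.491, 0.706, -0.593)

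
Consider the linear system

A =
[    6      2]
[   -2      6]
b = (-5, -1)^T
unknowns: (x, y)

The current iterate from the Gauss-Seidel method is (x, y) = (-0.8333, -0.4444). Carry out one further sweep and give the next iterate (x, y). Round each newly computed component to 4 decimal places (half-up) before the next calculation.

One sweep:
  x = (-5 - (2)·-0.4444) / (6) = -0.6852
  y = (-1 - (-2)·-0.6852) / (6) = -0.3951

(-0.6852, -0.3951)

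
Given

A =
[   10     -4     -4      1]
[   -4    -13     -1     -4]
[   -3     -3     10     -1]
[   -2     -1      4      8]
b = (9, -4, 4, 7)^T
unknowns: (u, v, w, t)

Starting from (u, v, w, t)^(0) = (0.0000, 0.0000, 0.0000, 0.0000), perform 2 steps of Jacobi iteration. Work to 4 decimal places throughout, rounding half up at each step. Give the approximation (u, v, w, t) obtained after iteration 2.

(1.0956, -0.2692, 0.8498, 0.9385)

Iteration 1:
  u = (9 - (-4)·0.0000 - (-4)·0.0000 - (1)·0.0000) / (10) = 0.9000
  v = (-4 - (-4)·0.0000 - (-1)·0.0000 - (-4)·0.0000) / (-13) = 0.3077
  w = (4 - (-3)·0.0000 - (-3)·0.0000 - (-1)·0.0000) / (10) = 0.4000
  t = (7 - (-2)·0.0000 - (-1)·0.0000 - (4)·0.0000) / (8) = 0.8750
Iteration 2:
  u = (9 - (-4)·0.3077 - (-4)·0.4000 - (1)·0.8750) / (10) = 1.0956
  v = (-4 - (-4)·0.9000 - (-1)·0.4000 - (-4)·0.8750) / (-13) = -0.2692
  w = (4 - (-3)·0.9000 - (-3)·0.3077 - (-1)·0.8750) / (10) = 0.8498
  t = (7 - (-2)·0.9000 - (-1)·0.3077 - (4)·0.4000) / (8) = 0.9385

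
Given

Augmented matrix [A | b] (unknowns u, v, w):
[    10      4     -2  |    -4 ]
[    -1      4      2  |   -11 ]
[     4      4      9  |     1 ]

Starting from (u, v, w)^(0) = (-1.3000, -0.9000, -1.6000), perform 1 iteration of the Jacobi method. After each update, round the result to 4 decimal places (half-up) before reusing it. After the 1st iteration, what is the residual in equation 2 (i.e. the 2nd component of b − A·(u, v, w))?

Iteration 1:
  u = (-4 - (4)·-0.9000 - (-2)·-1.6000) / (10) = -0.3600
  v = (-11 - (-1)·-1.3000 - (2)·-1.6000) / (4) = -2.2750
  w = (1 - (4)·-1.3000 - (4)·-0.9000) / (9) = 1.0889
Residual b − A·x = (10.8778, -4.4378, 1.7399)

-4.4378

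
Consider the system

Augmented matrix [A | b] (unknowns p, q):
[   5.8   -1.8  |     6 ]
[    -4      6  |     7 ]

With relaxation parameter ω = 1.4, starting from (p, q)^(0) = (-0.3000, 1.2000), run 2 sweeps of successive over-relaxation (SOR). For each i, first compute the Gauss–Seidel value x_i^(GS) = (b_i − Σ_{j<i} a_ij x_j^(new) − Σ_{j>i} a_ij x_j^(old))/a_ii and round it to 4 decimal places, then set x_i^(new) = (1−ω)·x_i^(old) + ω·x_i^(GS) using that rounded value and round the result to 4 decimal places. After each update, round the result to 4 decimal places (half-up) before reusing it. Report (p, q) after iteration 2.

Iteration 1:
  p: GS value = (6 - (-1.8)·1.2000) / (5.8) = 1.4069;  p ← (1−ω)·-0.3000 + ω·1.4069 = 2.0897
  q: GS value = (7 - (-4)·2.0897) / (6) = 2.5598;  q ← (1−ω)·1.2000 + ω·2.5598 = 3.1037
Iteration 2:
  p: GS value = (6 - (-1.8)·3.1037) / (5.8) = 1.9977;  p ← (1−ω)·2.0897 + ω·1.9977 = 1.9609
  q: GS value = (7 - (-4)·1.9609) / (6) = 2.4739;  q ← (1−ω)·3.1037 + ω·2.4739 = 2.2220

(1.9609, 2.2220)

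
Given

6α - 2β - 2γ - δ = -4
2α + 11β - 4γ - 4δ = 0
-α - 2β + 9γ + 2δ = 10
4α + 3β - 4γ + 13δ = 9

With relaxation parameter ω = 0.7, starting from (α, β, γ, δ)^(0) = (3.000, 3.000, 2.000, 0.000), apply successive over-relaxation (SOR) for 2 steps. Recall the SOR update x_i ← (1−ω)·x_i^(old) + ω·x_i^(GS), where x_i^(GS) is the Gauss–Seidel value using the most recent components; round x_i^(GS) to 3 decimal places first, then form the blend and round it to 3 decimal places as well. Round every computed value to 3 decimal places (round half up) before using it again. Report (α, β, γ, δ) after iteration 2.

(0.725, 0.778, 1.414, 0.600)

Iteration 1:
  α: GS value = (-4 - (-2)·3.000 - (-2)·2.000 - (-1)·0.000) / (6) = 1.000;  α ← (1−ω)·3.000 + ω·1.000 = 1.600
  β: GS value = (0 - (2)·1.600 - (-4)·2.000 - (-4)·0.000) / (11) = 0.436;  β ← (1−ω)·3.000 + ω·0.436 = 1.205
  γ: GS value = (10 - (-1)·1.600 - (-2)·1.205 - (2)·0.000) / (9) = 1.557;  γ ← (1−ω)·2.000 + ω·1.557 = 1.690
  δ: GS value = (9 - (4)·1.600 - (3)·1.205 - (-4)·1.690) / (13) = 0.442;  δ ← (1−ω)·0.000 + ω·0.442 = 0.309
Iteration 2:
  α: GS value = (-4 - (-2)·1.205 - (-2)·1.690 - (-1)·0.309) / (6) = 0.350;  α ← (1−ω)·1.600 + ω·0.350 = 0.725
  β: GS value = (0 - (2)·0.725 - (-4)·1.690 - (-4)·0.309) / (11) = 0.595;  β ← (1−ω)·1.205 + ω·0.595 = 0.778
  γ: GS value = (10 - (-1)·0.725 - (-2)·0.778 - (2)·0.309) / (9) = 1.296;  γ ← (1−ω)·1.690 + ω·1.296 = 1.414
  δ: GS value = (9 - (4)·0.725 - (3)·0.778 - (-4)·1.414) / (13) = 0.725;  δ ← (1−ω)·0.309 + ω·0.725 = 0.600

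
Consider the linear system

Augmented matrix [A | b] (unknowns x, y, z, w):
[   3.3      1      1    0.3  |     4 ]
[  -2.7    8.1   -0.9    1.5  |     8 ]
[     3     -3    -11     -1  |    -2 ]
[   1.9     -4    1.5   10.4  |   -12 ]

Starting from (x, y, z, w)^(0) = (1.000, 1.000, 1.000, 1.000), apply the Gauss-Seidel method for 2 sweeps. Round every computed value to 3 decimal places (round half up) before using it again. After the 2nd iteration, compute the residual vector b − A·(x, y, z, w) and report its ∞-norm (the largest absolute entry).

Iteration 1:
  x = (4 - (1)·1.000 - (1)·1.000 - (0.3)·1.000) / (3.3) = 0.515
  y = (8 - (-2.7)·0.515 - (-0.9)·1.000 - (1.5)·1.000) / (8.1) = 1.085
  z = (-2 - (3)·0.515 - (-3)·1.085 - (-1)·1.000) / (-11) = -0.065
  w = (-12 - (1.9)·0.515 - (-4)·1.085 - (1.5)·-0.065) / (10.4) = -0.821
Iteration 2:
  x = (4 - (1)·1.085 - (1)·-0.065 - (0.3)·-0.821) / (3.3) = 0.978
  y = (8 - (-2.7)·0.978 - (-0.9)·-0.065 - (1.5)·-0.821) / (8.1) = 1.458
  z = (-2 - (3)·0.978 - (-3)·1.458 - (-1)·-0.821) / (-11) = 0.126
  w = (-12 - (1.9)·0.978 - (-4)·1.458 - (1.5)·0.126) / (10.4) = -0.790
Residual b − A·x = (-0.574, 0.129, 0.036, 0.001); ∞-norm = 0.574

0.574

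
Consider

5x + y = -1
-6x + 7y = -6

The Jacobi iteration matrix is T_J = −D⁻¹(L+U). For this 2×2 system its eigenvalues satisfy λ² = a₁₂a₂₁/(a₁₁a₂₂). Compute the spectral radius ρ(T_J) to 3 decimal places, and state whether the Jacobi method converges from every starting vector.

0.414

a₁₂a₂₁/(a₁₁a₂₂) = (1)·(-6) / ((5)·(7)) = -0.171429
ρ = √|-0.171429| = √0.171429 = 0.414
ρ < 1, so Jacobi converges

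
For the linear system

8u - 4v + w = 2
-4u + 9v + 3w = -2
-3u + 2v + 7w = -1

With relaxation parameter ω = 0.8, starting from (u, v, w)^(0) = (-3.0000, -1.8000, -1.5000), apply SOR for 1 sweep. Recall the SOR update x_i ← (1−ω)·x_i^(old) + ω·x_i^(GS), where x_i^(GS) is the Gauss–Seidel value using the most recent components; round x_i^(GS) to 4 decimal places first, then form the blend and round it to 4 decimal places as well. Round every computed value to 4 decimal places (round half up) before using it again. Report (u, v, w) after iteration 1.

Iteration 1:
  u: GS value = (2 - (-4)·-1.8000 - (1)·-1.5000) / (8) = -0.4625;  u ← (1−ω)·-3.0000 + ω·-0.4625 = -0.9700
  v: GS value = (-2 - (-4)·-0.9700 - (3)·-1.5000) / (9) = -0.1533;  v ← (1−ω)·-1.8000 + ω·-0.1533 = -0.4826
  w: GS value = (-1 - (-3)·-0.9700 - (2)·-0.4826) / (7) = -0.4207;  w ← (1−ω)·-1.5000 + ω·-0.4207 = -0.6366

(-0.9700, -0.4826, -0.6366)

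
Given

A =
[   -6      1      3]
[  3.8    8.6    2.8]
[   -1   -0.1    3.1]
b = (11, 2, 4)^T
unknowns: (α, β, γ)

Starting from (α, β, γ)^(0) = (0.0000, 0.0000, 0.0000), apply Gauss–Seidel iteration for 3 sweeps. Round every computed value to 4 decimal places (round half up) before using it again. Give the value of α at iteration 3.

-1.2934

Iteration 1:
  α = (11 - (1)·0.0000 - (3)·0.0000) / (-6) = -1.8333
  β = (2 - (3.8)·-1.8333 - (2.8)·0.0000) / (8.6) = 1.0426
  γ = (4 - (-1)·-1.8333 - (-0.1)·1.0426) / (3.1) = 0.7326
Iteration 2:
  α = (11 - (1)·1.0426 - (3)·0.7326) / (-6) = -1.2933
  β = (2 - (3.8)·-1.2933 - (2.8)·0.7326) / (8.6) = 0.5655
  γ = (4 - (-1)·-1.2933 - (-0.1)·0.5655) / (3.1) = 0.8914
Iteration 3:
  α = (11 - (1)·0.5655 - (3)·0.8914) / (-6) = -1.2934
  β = (2 - (3.8)·-1.2934 - (2.8)·0.8914) / (8.6) = 0.5138
  γ = (4 - (-1)·-1.2934 - (-0.1)·0.5138) / (3.1) = 0.8897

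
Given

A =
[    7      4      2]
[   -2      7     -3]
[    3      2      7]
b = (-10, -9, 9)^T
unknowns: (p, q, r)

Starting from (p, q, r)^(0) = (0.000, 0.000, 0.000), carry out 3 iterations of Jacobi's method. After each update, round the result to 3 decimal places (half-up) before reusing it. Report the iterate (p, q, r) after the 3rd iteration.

(-1.423, -0.618, 2.067)

Iteration 1:
  p = (-10 - (4)·0.000 - (2)·0.000) / (7) = -1.429
  q = (-9 - (-2)·0.000 - (-3)·0.000) / (7) = -1.286
  r = (9 - (3)·0.000 - (2)·0.000) / (7) = 1.286
Iteration 2:
  p = (-10 - (4)·-1.286 - (2)·1.286) / (7) = -1.061
  q = (-9 - (-2)·-1.429 - (-3)·1.286) / (7) = -1.143
  r = (9 - (3)·-1.429 - (2)·-1.286) / (7) = 2.266
Iteration 3:
  p = (-10 - (4)·-1.143 - (2)·2.266) / (7) = -1.423
  q = (-9 - (-2)·-1.061 - (-3)·2.266) / (7) = -0.618
  r = (9 - (3)·-1.061 - (2)·-1.143) / (7) = 2.067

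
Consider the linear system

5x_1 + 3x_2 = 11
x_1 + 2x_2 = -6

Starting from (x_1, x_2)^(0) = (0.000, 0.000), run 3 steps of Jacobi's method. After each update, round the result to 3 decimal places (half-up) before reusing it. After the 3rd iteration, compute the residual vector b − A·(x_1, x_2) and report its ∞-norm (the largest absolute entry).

2.700

Iteration 1:
  x_1 = (11 - (3)·0.000) / (5) = 2.200
  x_2 = (-6 - (1)·0.000) / (2) = -3.000
Iteration 2:
  x_1 = (11 - (3)·-3.000) / (5) = 4.000
  x_2 = (-6 - (1)·2.200) / (2) = -4.100
Iteration 3:
  x_1 = (11 - (3)·-4.100) / (5) = 4.660
  x_2 = (-6 - (1)·4.000) / (2) = -5.000
Residual b − A·x = (2.700, -0.660); ∞-norm = 2.700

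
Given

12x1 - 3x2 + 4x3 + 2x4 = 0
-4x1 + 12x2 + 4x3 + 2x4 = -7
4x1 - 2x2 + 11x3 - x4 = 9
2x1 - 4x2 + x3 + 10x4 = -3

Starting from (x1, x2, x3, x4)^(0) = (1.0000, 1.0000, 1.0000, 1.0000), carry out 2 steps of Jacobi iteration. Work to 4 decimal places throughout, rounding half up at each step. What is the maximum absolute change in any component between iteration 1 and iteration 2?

Iteration 1:
  x1 = (0 - (-3)·1.0000 - (4)·1.0000 - (2)·1.0000) / (12) = -0.2500
  x2 = (-7 - (-4)·1.0000 - (4)·1.0000 - (2)·1.0000) / (12) = -0.7500
  x3 = (9 - (4)·1.0000 - (-2)·1.0000 - (-1)·1.0000) / (11) = 0.7273
  x4 = (-3 - (2)·1.0000 - (-4)·1.0000 - (1)·1.0000) / (10) = -0.2000
Iteration 2:
  x1 = (0 - (-3)·-0.7500 - (4)·0.7273 - (2)·-0.2000) / (12) = -0.3966
  x2 = (-7 - (-4)·-0.2500 - (4)·0.7273 - (2)·-0.2000) / (12) = -0.8758
  x3 = (9 - (4)·-0.2500 - (-2)·-0.7500 - (-1)·-0.2000) / (11) = 0.7545
  x4 = (-3 - (2)·-0.2500 - (-4)·-0.7500 - (1)·0.7273) / (10) = -0.6227
Change: (-0.1466, -0.1258, 0.0272, -0.4227) → max |·| = 0.4227

0.4227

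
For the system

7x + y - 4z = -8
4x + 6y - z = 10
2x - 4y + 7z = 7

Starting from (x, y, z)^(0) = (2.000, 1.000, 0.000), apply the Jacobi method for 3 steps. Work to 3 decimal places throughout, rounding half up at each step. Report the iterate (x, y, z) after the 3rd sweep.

Iteration 1:
  x = (-8 - (1)·1.000 - (-4)·0.000) / (7) = -1.286
  y = (10 - (4)·2.000 - (-1)·0.000) / (6) = 0.333
  z = (7 - (2)·2.000 - (-4)·1.000) / (7) = 1.000
Iteration 2:
  x = (-8 - (1)·0.333 - (-4)·1.000) / (7) = -0.619
  y = (10 - (4)·-1.286 - (-1)·1.000) / (6) = 2.691
  z = (7 - (2)·-1.286 - (-4)·0.333) / (7) = 1.558
Iteration 3:
  x = (-8 - (1)·2.691 - (-4)·1.558) / (7) = -0.637
  y = (10 - (4)·-0.619 - (-1)·1.558) / (6) = 2.339
  z = (7 - (2)·-0.619 - (-4)·2.691) / (7) = 2.715

(-0.637, 2.339, 2.715)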